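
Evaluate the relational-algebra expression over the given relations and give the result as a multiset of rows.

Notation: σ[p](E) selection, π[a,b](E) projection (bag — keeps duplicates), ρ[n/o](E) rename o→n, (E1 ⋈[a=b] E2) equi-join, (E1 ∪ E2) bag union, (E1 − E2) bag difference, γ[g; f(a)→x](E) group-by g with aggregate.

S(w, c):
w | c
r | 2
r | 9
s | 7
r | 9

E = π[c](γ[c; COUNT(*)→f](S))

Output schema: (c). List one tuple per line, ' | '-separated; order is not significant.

Stepwise |·|:
  S → 4
  γ[c; COUNT(*)→f](S) → 3
  π[c](γ[c; COUNT(*)→f](S)) → 3

== RESULT ==
c
2
7
9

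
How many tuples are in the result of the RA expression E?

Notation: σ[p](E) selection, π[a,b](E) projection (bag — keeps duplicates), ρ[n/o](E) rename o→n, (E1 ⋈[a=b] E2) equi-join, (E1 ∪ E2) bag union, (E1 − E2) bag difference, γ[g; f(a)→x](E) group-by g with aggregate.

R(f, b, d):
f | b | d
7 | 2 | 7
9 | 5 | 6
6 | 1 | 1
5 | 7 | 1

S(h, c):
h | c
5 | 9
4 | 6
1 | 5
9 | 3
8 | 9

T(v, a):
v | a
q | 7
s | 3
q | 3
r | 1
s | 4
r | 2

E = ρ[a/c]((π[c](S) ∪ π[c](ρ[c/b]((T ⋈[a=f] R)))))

Stepwise |·|:
  S → 5
  π[c](S) → 5
  T → 6
  R → 4
  (T ⋈[a=f] R) → 1
  ρ[c/b]((T ⋈[a=f] R)) → 1
  π[c](ρ[c/b]((T ⋈[a=f] R))) → 1
  (π[c](S) ∪ π[c](ρ[c/b]((T ⋈[a=f] R)))) → 6
  ρ[a/c]((π[c](S) ∪ π[c](ρ[c/b]((T ⋈[a=f] R))))) → 6

|E| = 6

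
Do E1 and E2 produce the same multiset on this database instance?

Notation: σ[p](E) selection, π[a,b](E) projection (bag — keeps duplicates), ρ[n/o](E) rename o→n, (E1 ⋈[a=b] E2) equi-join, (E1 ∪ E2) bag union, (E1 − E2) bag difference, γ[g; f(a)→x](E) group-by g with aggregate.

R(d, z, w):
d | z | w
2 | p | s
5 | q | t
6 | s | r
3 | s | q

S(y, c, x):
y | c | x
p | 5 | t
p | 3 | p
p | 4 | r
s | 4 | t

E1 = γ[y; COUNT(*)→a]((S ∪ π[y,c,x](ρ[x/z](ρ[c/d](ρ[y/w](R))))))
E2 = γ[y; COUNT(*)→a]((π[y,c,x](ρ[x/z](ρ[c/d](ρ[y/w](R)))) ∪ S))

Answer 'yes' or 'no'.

E1 per-node cardinality:
  S → 4
  R → 4
  ρ[y/w](R) → 4
  ρ[c/d](ρ[y/w](R)) → 4
  ρ[x/z](ρ[c/d](ρ[y/w](R))) → 4
  π[y,c,x](ρ[x/z](ρ[c/d](ρ[y/w](R)))) → 4
  (S ∪ π[y,c,x](ρ[x/z](ρ[c/d](ρ[y/w](R))))) → 8
  γ[y; COUNT(*)→a]((S ∪ π[y,c,x](ρ[x/z](ρ[c/d](ρ[y/w](R)))))) → 5
E2 per-node cardinality:
  R → 4
  ρ[y/w](R) → 4
  ρ[c/d](ρ[y/w](R)) → 4
  ρ[x/z](ρ[c/d](ρ[y/w](R))) → 4
  π[y,c,x](ρ[x/z](ρ[c/d](ρ[y/w](R)))) → 4
  S → 4
  (π[y,c,x](ρ[x/z](ρ[c/d](ρ[y/w](R)))) ∪ S) → 8
  γ[y; COUNT(*)→a]((π[y,c,x](ρ[x/z](ρ[c/d](ρ[y/w](R)))) ∪ S)) → 5

E1 and E2 produce the same multiset:
y | a
p | 3
q | 1
r | 1
s | 2
t | 1

yes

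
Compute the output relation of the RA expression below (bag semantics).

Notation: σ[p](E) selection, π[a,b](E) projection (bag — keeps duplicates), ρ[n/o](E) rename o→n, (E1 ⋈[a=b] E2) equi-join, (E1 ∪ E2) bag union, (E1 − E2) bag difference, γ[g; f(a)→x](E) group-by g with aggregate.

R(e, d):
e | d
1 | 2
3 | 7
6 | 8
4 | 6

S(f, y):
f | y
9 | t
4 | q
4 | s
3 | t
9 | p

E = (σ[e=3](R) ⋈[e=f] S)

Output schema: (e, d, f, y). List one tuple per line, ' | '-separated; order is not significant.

Subexpression sizes:
  R → 4
  σ[e=3](R) → 1
  S → 5
  (σ[e=3](R) ⋈[e=f] S) → 1

== RESULT ==
e | d | f | y
3 | 7 | 3 | t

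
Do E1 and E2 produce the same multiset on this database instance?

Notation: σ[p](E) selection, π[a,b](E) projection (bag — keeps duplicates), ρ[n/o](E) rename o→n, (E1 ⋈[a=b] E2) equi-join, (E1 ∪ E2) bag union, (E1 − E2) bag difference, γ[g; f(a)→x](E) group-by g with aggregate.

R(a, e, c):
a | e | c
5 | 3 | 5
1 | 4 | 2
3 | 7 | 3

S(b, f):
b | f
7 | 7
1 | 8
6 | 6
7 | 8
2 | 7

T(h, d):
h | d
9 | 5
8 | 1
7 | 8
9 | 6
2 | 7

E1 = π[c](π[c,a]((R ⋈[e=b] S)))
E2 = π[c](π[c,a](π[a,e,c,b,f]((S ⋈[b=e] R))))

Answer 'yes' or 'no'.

E1 per-node cardinality:
  R → 3
  S → 5
  (R ⋈[e=b] S) → 2
  π[c,a]((R ⋈[e=b] S)) → 2
  π[c](π[c,a]((R ⋈[e=b] S))) → 2
E2 per-node cardinality:
  S → 5
  R → 3
  (S ⋈[b=e] R) → 2
  π[a,e,c,b,f]((S ⋈[b=e] R)) → 2
  π[c,a](π[a,e,c,b,f]((S ⋈[b=e] R))) → 2
  π[c](π[c,a](π[a,e,c,b,f]((S ⋈[b=e] R)))) → 2

E1 and E2 produce the same multiset:
c
3
3

yes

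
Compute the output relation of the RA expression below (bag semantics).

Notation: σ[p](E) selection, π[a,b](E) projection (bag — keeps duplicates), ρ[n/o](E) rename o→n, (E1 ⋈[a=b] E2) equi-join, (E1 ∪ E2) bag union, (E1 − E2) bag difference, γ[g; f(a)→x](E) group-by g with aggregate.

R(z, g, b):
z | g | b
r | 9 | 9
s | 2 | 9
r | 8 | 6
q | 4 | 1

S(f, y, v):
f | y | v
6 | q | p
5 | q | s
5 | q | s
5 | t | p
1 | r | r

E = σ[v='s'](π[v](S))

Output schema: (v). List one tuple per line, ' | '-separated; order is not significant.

Per-node cardinality:
  S → 5
  π[v](S) → 5
  σ[v='s'](π[v](S)) → 2

== RESULT ==
v
s
s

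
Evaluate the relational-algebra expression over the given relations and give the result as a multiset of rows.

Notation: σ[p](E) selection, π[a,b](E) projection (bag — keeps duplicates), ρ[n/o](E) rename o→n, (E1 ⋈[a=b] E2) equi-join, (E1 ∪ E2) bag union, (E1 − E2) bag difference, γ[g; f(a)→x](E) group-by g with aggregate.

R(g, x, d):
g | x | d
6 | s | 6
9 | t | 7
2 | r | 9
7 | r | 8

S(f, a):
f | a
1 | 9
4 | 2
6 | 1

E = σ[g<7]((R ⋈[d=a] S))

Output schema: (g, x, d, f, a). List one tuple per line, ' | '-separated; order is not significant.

Stepwise |·|:
  R → 4
  S → 3
  (R ⋈[d=a] S) → 1
  σ[g<7]((R ⋈[d=a] S)) → 1

== RESULT ==
g | x | d | f | a
2 | r | 9 | 1 | 9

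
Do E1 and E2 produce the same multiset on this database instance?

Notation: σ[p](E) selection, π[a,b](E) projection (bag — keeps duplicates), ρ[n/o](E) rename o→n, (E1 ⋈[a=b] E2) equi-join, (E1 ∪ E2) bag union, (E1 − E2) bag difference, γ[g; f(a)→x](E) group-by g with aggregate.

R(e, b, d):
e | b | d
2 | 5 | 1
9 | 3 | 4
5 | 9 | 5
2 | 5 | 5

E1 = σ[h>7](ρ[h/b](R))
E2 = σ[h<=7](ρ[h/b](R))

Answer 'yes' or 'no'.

E1 per-node cardinality:
  R → 4
  ρ[h/b](R) → 4
  σ[h>7](ρ[h/b](R)) → 1
E2 per-node cardinality:
  R → 4
  ρ[h/b](R) → 4
  σ[h<=7](ρ[h/b](R)) → 3

E1 result:
e | h | d
5 | 9 | 5
E2 result:
e | h | d
2 | 5 | 1
2 | 5 | 5
9 | 3 | 4
Witness: (9, 3, 4) appears 0× in E1 but 1× in E2.

no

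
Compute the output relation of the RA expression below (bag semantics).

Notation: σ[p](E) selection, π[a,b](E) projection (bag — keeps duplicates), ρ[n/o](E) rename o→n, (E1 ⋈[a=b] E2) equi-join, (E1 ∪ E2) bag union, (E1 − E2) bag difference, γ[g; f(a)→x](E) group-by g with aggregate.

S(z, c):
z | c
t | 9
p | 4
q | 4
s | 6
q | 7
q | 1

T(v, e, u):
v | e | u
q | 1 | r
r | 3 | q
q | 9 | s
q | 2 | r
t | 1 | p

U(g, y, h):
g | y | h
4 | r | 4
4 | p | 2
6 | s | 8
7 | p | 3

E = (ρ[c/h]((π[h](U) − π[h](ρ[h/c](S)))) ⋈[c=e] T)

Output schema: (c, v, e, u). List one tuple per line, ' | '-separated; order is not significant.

Stepwise |·|:
  U → 4
  π[h](U) → 4
  S → 6
  ρ[h/c](S) → 6
  π[h](ρ[h/c](S)) → 6
  (π[h](U) − π[h](ρ[h/c](S))) → 3
  ρ[c/h]((π[h](U) − π[h](ρ[h/c](S)))) → 3
  T → 5
  (ρ[c/h]((π[h](U) − π[h](ρ[h/c](S)))) ⋈[c=e] T) → 2

== RESULT ==
c | v | e | u
2 | q | 2 | r
3 | r | 3 | q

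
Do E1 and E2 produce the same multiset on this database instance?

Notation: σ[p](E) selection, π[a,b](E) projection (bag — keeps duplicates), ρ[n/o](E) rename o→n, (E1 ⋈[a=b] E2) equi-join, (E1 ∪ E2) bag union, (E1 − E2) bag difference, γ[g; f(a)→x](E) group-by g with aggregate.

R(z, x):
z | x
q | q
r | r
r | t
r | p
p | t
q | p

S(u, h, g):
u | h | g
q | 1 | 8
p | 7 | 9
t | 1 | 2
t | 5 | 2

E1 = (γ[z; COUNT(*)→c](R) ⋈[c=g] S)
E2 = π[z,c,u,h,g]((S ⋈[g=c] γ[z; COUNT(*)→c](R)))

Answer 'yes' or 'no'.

E1 per-node cardinality:
  R → 6
  γ[z; COUNT(*)→c](R) → 3
  S → 4
  (γ[z; COUNT(*)→c](R) ⋈[c=g] S) → 2
E2 per-node cardinality:
  S → 4
  R → 6
  γ[z; COUNT(*)→c](R) → 3
  (S ⋈[g=c] γ[z; COUNT(*)→c](R)) → 2
  π[z,c,u,h,g]((S ⋈[g=c] γ[z; COUNT(*)→c](R))) → 2

E1 and E2 produce the same multiset:
z | c | u | h | g
q | 2 | t | 1 | 2
q | 2 | t | 5 | 2

yes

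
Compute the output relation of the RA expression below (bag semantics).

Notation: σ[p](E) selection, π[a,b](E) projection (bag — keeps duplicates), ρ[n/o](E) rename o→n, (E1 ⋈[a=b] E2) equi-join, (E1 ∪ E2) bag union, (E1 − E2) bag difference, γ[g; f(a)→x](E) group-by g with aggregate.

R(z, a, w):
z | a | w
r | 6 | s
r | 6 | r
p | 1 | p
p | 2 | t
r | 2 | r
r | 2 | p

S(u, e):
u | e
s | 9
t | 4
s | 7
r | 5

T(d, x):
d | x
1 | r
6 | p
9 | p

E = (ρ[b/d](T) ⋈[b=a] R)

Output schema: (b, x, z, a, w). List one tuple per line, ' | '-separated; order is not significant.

Stepwise |·|:
  T → 3
  ρ[b/d](T) → 3
  R → 6
  (ρ[b/d](T) ⋈[b=a] R) → 3

== RESULT ==
b | x | z | a | w
1 | r | p | 1 | p
6 | p | r | 6 | r
6 | p | r | 6 | s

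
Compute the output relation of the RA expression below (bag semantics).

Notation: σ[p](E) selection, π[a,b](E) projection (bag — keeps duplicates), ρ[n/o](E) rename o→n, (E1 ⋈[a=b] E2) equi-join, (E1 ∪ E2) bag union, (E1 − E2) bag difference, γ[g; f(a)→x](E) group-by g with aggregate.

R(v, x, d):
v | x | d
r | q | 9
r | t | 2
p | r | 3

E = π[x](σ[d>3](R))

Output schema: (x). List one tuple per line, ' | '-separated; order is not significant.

Subexpression sizes:
  R → 3
  σ[d>3](R) → 1
  π[x](σ[d>3](R)) → 1

== RESULT ==
x
q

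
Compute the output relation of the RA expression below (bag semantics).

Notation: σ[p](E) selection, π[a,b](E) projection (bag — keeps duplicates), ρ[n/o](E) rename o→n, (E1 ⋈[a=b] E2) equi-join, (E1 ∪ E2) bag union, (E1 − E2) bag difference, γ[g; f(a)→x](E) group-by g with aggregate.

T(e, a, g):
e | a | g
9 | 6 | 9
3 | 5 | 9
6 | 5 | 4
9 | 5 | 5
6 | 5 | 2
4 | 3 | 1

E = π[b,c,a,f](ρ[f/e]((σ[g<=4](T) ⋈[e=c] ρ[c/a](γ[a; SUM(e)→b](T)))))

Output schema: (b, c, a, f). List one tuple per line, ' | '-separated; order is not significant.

Per-node cardinality:
  T → 6
  σ[g<=4](T) → 3
  T → 6
  γ[a; SUM(e)→b](T) → 3
  ρ[c/a](γ[a; SUM(e)→b](T)) → 3
  (σ[g<=4](T) ⋈[e=c] ρ[c/a](γ[a; SUM(e)→b](T))) → 2
  ρ[f/e]((σ[g<=4](T) ⋈[e=c] ρ[c/a](γ[a; SUM(e)→b](T)))) → 2
  π[b,c,a,f](ρ[f/e]((σ[g<=4](T) ⋈[e=c] ρ[c/a](γ[a; SUM(e)→b](T))))) → 2

== RESULT ==
b | c | a | f
9 | 6 | 5 | 6
9 | 6 | 5 | 6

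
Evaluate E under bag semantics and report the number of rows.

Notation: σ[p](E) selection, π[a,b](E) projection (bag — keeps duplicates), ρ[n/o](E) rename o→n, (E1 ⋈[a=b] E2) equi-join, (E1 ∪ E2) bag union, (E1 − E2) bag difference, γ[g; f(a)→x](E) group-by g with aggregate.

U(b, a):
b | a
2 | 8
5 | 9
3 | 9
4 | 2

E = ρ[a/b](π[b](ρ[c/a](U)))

Stepwise |·|:
  U → 4
  ρ[c/a](U) → 4
  π[b](ρ[c/a](U)) → 4
  ρ[a/b](π[b](ρ[c/a](U))) → 4

|E| = 4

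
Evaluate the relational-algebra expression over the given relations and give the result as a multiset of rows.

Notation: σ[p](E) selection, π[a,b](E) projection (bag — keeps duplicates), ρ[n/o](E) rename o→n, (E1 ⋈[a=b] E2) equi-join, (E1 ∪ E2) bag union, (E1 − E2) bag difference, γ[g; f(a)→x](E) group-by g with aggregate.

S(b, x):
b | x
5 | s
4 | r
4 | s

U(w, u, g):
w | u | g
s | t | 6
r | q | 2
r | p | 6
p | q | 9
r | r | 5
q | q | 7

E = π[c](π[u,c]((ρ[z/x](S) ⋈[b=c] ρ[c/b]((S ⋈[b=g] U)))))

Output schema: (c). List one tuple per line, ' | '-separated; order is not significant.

Per-node cardinality:
  S → 3
  ρ[z/x](S) → 3
  S → 3
  U → 6
  (S ⋈[b=g] U) → 1
  ρ[c/b]((S ⋈[b=g] U)) → 1
  (ρ[z/x](S) ⋈[b=c] ρ[c/b]((S ⋈[b=g] U))) → 1
  π[u,c]((ρ[z/x](S) ⋈[b=c] ρ[c/b]((S ⋈[b=g] U)))) → 1
  π[c](π[u,c]((ρ[z/x](S) ⋈[b=c] ρ[c/b]((S ⋈[b=g] U))))) → 1

== RESULT ==
c
5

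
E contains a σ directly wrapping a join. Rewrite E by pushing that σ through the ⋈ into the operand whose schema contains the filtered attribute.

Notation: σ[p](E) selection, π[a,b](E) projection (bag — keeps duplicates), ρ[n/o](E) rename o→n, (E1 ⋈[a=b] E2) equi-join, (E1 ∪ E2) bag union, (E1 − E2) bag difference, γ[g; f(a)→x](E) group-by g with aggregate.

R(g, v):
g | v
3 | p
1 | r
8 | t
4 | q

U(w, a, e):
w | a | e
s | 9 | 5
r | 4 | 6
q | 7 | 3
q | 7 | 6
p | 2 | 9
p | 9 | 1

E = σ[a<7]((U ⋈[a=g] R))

σ filters on a, owned by the left side.
E' = (σ[a<7](U) ⋈[a=g] R)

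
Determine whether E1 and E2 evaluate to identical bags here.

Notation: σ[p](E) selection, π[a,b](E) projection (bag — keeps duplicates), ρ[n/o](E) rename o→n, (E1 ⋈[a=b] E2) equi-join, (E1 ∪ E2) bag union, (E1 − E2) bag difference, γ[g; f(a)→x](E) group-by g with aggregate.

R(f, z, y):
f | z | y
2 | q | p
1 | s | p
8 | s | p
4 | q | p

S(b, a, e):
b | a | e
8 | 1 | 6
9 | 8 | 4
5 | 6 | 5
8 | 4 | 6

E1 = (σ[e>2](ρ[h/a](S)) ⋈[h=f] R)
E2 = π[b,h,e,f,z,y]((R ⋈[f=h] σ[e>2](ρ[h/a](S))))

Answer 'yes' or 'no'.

E1 per-node cardinality:
  S → 4
  ρ[h/a](S) → 4
  σ[e>2](ρ[h/a](S)) → 4
  R → 4
  (σ[e>2](ρ[h/a](S)) ⋈[h=f] R) → 3
E2 per-node cardinality:
  R → 4
  S → 4
  ρ[h/a](S) → 4
  σ[e>2](ρ[h/a](S)) → 4
  (R ⋈[f=h] σ[e>2](ρ[h/a](S))) → 3
  π[b,h,e,f,z,y]((R ⋈[f=h] σ[e>2](ρ[h/a](S)))) → 3

E1 and E2 produce the same multiset:
b | h | e | f | z | y
8 | 1 | 6 | 1 | s | p
8 | 4 | 6 | 4 | q | p
9 | 8 | 4 | 8 | s | p

yes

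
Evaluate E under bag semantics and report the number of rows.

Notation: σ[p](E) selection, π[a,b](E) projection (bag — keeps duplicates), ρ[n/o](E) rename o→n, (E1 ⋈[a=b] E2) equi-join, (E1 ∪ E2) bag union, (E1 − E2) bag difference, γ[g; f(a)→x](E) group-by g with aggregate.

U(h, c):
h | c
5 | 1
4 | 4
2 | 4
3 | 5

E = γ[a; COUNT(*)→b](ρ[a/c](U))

Per-node cardinality:
  U → 4
  ρ[a/c](U) → 4
  γ[a; COUNT(*)→b](ρ[a/c](U)) → 3

|E| = 3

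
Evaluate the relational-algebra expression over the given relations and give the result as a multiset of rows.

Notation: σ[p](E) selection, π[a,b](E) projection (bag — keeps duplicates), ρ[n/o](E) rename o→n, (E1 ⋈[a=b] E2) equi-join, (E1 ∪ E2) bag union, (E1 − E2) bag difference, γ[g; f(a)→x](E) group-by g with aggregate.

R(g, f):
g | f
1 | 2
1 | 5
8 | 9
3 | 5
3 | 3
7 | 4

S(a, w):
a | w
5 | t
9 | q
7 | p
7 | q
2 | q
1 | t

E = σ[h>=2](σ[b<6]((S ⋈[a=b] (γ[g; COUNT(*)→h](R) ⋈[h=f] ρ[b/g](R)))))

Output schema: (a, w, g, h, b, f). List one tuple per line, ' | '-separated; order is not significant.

Subexpression sizes:
  S → 6
  R → 6
  γ[g; COUNT(*)→h](R) → 4
  R → 6
  ρ[b/g](R) → 6
  (γ[g; COUNT(*)→h](R) ⋈[h=f] ρ[b/g](R)) → 2
  (S ⋈[a=b] (γ[g; COUNT(*)→h](R) ⋈[h=f] ρ[b/g](R))) → 2
  σ[b<6]((S ⋈[a=b] (γ[g; COUNT(*)→h](R) ⋈[h=f] ρ[b/g](R)))) → 2
  σ[h>=2](σ[b<6]((S ⋈[a=b] (γ[g; COUNT(*)→h](R) ⋈[h=f] ρ[b/g](R))))) → 2

== RESULT ==
a | w | g | h | b | f
1 | t | 1 | 2 | 1 | 2
1 | t | 3 | 2 | 1 | 2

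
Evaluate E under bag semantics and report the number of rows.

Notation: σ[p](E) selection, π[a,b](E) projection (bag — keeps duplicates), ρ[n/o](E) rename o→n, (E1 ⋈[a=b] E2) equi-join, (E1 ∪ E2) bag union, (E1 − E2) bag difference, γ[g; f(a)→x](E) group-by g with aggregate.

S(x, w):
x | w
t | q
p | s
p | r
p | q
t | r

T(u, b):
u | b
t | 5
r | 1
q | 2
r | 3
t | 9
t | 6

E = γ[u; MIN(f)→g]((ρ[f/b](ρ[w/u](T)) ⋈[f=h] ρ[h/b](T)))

Subexpression sizes:
  T → 6
  ρ[w/u](T) → 6
  ρ[f/b](ρ[w/u](T)) → 6
  T → 6
  ρ[h/b](T) → 6
  (ρ[f/b](ρ[w/u](T)) ⋈[f=h] ρ[h/b](T)) → 6
  γ[u; MIN(f)→g]((ρ[f/b](ρ[w/u](T)) ⋈[f=h] ρ[h/b](T))) → 3

|E| = 3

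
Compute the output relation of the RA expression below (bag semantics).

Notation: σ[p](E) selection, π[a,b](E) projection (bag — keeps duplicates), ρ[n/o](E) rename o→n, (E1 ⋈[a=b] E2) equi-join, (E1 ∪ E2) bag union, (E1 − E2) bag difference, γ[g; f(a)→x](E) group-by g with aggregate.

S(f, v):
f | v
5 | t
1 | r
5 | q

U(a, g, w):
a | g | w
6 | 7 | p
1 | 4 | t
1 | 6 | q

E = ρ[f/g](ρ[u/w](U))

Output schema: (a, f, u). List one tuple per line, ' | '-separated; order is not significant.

Subexpression sizes:
  U → 3
  ρ[u/w](U) → 3
  ρ[f/g](ρ[u/w](U)) → 3

== RESULT ==
a | f | u
1 | 4 | t
1 | 6 | q
6 | 7 | p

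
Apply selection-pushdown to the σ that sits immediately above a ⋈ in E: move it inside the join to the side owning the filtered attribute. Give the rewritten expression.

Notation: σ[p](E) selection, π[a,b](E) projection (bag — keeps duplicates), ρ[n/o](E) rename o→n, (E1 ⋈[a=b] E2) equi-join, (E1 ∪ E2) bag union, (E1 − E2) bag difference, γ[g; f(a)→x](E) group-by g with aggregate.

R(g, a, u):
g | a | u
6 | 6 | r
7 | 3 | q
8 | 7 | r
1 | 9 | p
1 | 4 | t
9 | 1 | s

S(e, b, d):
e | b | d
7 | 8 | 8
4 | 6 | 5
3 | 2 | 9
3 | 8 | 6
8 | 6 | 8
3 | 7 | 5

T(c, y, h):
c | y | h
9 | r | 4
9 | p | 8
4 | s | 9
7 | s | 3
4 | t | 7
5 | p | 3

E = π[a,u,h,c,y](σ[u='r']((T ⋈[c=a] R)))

σ filters on u, owned by the right side.
E' = π[a,u,h,c,y]((T ⋈[c=a] σ[u='r'](R)))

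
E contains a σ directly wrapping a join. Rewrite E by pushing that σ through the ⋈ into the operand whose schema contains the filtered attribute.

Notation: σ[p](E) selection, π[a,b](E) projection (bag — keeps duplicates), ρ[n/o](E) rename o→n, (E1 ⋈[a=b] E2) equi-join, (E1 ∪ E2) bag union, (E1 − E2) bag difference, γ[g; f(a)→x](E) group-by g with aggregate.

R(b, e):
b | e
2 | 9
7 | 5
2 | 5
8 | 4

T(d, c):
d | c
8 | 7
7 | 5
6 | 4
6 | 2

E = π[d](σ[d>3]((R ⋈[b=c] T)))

σ filters on d, owned by the right side.
E' = π[d]((R ⋈[b=c] σ[d>3](T)))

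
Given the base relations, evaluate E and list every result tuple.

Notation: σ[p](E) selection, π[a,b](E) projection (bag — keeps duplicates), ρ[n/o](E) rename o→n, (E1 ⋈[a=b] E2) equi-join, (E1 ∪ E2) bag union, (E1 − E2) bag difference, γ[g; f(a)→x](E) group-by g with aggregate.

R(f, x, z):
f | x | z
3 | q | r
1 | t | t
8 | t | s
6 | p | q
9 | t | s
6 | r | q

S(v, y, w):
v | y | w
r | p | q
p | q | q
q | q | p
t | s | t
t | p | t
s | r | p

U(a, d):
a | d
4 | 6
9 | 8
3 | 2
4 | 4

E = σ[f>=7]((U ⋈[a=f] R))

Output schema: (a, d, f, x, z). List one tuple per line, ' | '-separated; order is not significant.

Subexpression sizes:
  U → 4
  R → 6
  (U ⋈[a=f] R) → 2
  σ[f>=7]((U ⋈[a=f] R)) → 1

== RESULT ==
a | d | f | x | z
9 | 8 | 9 | t | s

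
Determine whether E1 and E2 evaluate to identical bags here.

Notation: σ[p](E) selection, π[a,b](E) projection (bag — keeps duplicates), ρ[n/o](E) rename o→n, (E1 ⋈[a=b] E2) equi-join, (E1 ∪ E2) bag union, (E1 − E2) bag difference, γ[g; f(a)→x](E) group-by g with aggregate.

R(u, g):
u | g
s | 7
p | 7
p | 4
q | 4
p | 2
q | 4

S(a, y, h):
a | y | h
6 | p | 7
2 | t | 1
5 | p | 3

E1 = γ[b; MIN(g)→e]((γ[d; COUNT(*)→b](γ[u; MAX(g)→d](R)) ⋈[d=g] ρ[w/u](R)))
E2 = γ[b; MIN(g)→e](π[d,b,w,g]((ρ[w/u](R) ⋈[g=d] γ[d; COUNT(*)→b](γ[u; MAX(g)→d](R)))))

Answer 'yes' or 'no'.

E1 stepwise |·|:
  R → 6
  γ[u; MAX(g)→d](R) → 3
  γ[d; COUNT(*)→b](γ[u; MAX(g)→d](R)) → 2
  R → 6
  ρ[w/u](R) → 6
  (γ[d; COUNT(*)→b](γ[u; MAX(g)→d](R)) ⋈[d=g] ρ[w/u](R)) → 5
  γ[b; MIN(g)→e]((γ[d; COUNT(*)→b](γ[u; MAX(g)→d](R)) ⋈[d=g] ρ[w/u](R))) → 2
E2 stepwise |·|:
  R → 6
  ρ[w/u](R) → 6
  R → 6
  γ[u; MAX(g)→d](R) → 3
  γ[d; COUNT(*)→b](γ[u; MAX(g)→d](R)) → 2
  (ρ[w/u](R) ⋈[g=d] γ[d; COUNT(*)→b](γ[u; MAX(g)→d](R))) → 5
  π[d,b,w,g]((ρ[w/u](R) ⋈[g=d] γ[d; COUNT(*)→b](γ[u; MAX(g)→d](R)))) → 5
  γ[b; MIN(g)→e](π[d,b,w,g]((ρ[w/u](R) ⋈[g=d] γ[d; COUNT(*)→b](γ[u; MAX(g)→d](R))))) → 2

E1 and E2 produce the same multiset:
b | e
1 | 4
2 | 7

yes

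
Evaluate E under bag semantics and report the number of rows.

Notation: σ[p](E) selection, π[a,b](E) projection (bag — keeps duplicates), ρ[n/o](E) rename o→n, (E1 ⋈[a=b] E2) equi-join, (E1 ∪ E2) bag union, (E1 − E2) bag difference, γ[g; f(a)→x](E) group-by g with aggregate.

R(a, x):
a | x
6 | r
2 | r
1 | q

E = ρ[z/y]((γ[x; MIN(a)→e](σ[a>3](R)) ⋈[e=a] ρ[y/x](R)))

Per-node cardinality:
  R → 3
  σ[a>3](R) → 1
  γ[x; MIN(a)→e](σ[a>3](R)) → 1
  R → 3
  ρ[y/x](R) → 3
  (γ[x; MIN(a)→e](σ[a>3](R)) ⋈[e=a] ρ[y/x](R)) → 1
  ρ[z/y]((γ[x; MIN(a)→e](σ[a>3](R)) ⋈[e=a] ρ[y/x](R))) → 1

|E| = 1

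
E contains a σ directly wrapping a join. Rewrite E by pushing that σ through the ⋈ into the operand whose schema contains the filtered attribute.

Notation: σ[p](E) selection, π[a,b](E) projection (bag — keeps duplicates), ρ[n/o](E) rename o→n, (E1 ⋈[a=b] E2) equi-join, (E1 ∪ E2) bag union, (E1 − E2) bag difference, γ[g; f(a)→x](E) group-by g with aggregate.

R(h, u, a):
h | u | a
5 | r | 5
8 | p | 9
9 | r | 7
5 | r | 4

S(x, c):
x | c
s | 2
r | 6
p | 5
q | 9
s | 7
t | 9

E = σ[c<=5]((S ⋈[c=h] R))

σ filters on c, owned by the left side.
E' = (σ[c<=5](S) ⋈[c=h] R)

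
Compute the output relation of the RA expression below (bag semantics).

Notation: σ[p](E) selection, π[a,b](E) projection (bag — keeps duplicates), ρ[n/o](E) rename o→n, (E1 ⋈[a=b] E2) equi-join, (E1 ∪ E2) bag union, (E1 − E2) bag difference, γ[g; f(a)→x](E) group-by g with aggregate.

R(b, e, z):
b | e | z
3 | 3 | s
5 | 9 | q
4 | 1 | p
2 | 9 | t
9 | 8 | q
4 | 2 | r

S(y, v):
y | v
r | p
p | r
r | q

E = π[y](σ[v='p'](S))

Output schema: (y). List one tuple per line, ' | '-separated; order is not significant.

Row counts bottom-up:
  S → 3
  σ[v='p'](S) → 1
  π[y](σ[v='p'](S)) → 1

== RESULT ==
y
r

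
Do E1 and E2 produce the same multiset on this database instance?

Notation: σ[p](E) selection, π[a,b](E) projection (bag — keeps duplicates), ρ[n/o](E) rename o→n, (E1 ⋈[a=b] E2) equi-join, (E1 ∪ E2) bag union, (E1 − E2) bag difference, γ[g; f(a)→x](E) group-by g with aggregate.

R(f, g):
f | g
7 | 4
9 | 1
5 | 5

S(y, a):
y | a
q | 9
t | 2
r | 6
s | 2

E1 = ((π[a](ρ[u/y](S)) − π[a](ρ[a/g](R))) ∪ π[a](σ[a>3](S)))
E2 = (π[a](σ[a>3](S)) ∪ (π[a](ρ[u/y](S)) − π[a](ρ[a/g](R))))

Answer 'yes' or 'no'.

E1 per-node cardinality:
  S → 4
  ρ[u/y](S) → 4
  π[a](ρ[u/y](S)) → 4
  R → 3
  ρ[a/g](R) → 3
  π[a](ρ[a/g](R)) → 3
  (π[a](ρ[u/y](S)) − π[a](ρ[a/g](R))) → 4
  S → 4
  σ[a>3](S) → 2
  π[a](σ[a>3](S)) → 2
  ((π[a](ρ[u/y](S)) − π[a](ρ[a/g](R))) ∪ π[a](σ[a>3](S))) → 6
E2 per-node cardinality:
  S → 4
  σ[a>3](S) → 2
  π[a](σ[a>3](S)) → 2
  S → 4
  ρ[u/y](S) → 4
  π[a](ρ[u/y](S)) → 4
  R → 3
  ρ[a/g](R) → 3
  π[a](ρ[a/g](R)) → 3
  (π[a](ρ[u/y](S)) − π[a](ρ[a/g](R))) → 4
  (π[a](σ[a>3](S)) ∪ (π[a](ρ[u/y](S)) − π[a](ρ[a/g](R)))) → 6

E1 and E2 produce the same multiset:
a
2
2
6
6
9
9

yes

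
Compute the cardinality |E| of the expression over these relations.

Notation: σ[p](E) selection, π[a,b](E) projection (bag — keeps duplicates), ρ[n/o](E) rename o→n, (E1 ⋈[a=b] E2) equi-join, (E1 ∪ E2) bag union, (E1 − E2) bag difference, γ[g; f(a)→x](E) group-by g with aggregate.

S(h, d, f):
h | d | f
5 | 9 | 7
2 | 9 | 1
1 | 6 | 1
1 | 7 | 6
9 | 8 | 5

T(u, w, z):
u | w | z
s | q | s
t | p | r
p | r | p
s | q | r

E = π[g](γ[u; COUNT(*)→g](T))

Per-node cardinality:
  T → 4
  γ[u; COUNT(*)→g](T) → 3
  π[g](γ[u; COUNT(*)→g](T)) → 3

|E| = 3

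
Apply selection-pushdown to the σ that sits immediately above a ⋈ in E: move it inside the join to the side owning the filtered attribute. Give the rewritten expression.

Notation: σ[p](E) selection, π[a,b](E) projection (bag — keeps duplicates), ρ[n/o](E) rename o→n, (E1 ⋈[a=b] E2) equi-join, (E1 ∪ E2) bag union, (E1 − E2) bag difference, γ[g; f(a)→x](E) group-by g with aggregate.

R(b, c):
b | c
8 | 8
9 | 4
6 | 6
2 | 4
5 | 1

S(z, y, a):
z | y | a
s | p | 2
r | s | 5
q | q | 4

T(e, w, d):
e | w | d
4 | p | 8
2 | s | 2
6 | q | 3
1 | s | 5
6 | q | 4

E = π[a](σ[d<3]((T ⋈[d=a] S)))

σ filters on d, owned by the left side.
E' = π[a]((σ[d<3](T) ⋈[d=a] S))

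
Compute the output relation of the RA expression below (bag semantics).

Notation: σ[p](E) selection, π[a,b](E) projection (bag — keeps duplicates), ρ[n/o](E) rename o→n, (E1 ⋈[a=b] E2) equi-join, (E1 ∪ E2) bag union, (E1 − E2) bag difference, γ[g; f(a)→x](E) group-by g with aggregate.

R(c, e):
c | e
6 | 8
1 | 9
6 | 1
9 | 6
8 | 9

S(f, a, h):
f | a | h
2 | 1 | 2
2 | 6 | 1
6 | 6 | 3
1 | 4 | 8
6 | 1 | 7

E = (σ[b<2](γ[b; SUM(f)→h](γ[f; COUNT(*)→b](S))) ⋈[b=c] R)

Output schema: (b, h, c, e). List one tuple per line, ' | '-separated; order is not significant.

Per-node cardinality:
  S → 5
  γ[f; COUNT(*)→b](S) → 3
  γ[b; SUM(f)→h](γ[f; COUNT(*)→b](S)) → 2
  σ[b<2](γ[b; SUM(f)→h](γ[f; COUNT(*)→b](S))) → 1
  R → 5
  (σ[b<2](γ[b; SUM(f)→h](γ[f; COUNT(*)→b](S))) ⋈[b=c] R) → 1

== RESULT ==
b | h | c | e
1 | 1 | 1 | 9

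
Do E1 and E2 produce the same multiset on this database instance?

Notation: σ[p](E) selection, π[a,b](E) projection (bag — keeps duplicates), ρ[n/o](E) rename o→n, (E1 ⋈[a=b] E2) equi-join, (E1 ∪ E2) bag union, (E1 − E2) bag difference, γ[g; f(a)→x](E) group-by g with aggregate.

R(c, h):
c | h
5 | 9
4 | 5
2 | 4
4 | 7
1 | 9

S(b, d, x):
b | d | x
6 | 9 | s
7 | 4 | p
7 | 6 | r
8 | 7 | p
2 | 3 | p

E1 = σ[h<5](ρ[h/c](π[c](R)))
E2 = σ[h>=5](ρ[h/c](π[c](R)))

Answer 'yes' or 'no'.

E1 subexpression sizes:
  R → 5
  π[c](R) → 5
  ρ[h/c](π[c](R)) → 5
  σ[h<5](ρ[h/c](π[c](R))) → 4
E2 subexpression sizes:
  R → 5
  π[c](R) → 5
  ρ[h/c](π[c](R)) → 5
  σ[h>=5](ρ[h/c](π[c](R))) → 1

E1 result:
h
1
2
4
4
E2 result:
h
5
Witness: (1,) appears 1× in E1 but 0× in E2.

no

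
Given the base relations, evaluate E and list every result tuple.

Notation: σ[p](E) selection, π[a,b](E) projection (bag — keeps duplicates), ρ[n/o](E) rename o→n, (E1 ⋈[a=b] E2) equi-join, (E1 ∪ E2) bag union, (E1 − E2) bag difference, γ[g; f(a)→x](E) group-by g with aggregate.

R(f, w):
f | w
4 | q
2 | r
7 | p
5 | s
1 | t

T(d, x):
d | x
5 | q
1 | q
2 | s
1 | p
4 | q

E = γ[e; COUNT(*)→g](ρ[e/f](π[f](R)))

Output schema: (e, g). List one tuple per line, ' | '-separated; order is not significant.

Per-node cardinality:
  R → 5
  π[f](R) → 5
  ρ[e/f](π[f](R)) → 5
  γ[e; COUNT(*)→g](ρ[e/f](π[f](R))) → 5

== RESULT ==
e | g
1 | 1
2 | 1
4 | 1
5 | 1
7 | 1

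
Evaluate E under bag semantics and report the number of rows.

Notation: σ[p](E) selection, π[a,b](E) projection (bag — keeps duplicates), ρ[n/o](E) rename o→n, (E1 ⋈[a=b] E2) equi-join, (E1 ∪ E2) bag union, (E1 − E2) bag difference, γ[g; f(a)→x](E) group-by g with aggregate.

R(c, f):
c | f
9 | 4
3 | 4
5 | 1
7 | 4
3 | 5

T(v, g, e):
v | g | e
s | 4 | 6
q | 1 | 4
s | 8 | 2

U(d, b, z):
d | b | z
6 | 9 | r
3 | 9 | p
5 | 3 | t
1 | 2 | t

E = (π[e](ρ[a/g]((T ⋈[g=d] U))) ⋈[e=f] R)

Subexpression sizes:
  T → 3
  U → 4
  (T ⋈[g=d] U) → 1
  ρ[a/g]((T ⋈[g=d] U)) → 1
  π[e](ρ[a/g]((T ⋈[g=d] U))) → 1
  R → 5
  (π[e](ρ[a/g]((T ⋈[g=d] U))) ⋈[e=f] R) → 3

|E| = 3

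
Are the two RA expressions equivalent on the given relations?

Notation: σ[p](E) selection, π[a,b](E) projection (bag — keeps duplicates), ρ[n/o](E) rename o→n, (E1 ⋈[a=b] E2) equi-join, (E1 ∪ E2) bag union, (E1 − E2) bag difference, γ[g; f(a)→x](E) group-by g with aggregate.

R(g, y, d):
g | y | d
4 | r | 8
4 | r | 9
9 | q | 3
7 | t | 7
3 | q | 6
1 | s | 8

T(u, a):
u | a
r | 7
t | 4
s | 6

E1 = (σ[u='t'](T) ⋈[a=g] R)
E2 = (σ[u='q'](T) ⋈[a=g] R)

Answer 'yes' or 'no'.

E1 subexpression sizes:
  T → 3
  σ[u='t'](T) → 1
  R → 6
  (σ[u='t'](T) ⋈[a=g] R) → 2
E2 subexpression sizes:
  T → 3
  σ[u='q'](T) → 0
  R → 6
  (σ[u='q'](T) ⋈[a=g] R) → 0

E1 result:
u | a | g | y | d
t | 4 | 4 | r | 8
t | 4 | 4 | r | 9
E2 result:
u | a | g | y | d
(0 rows)
Witness: ('t', 4, 4, 'r', 8) appears 1× in E1 but 0× in E2.

no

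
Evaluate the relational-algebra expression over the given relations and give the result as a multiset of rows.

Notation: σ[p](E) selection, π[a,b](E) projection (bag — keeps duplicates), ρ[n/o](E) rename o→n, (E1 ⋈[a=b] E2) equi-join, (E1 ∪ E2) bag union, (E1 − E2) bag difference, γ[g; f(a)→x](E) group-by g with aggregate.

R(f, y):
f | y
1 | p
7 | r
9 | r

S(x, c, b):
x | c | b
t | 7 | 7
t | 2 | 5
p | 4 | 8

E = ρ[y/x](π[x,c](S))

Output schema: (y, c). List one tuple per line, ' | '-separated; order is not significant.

Subexpression sizes:
  S → 3
  π[x,c](S) → 3
  ρ[y/x](π[x,c](S)) → 3

== RESULT ==
y | c
p | 4
t | 2
t | 7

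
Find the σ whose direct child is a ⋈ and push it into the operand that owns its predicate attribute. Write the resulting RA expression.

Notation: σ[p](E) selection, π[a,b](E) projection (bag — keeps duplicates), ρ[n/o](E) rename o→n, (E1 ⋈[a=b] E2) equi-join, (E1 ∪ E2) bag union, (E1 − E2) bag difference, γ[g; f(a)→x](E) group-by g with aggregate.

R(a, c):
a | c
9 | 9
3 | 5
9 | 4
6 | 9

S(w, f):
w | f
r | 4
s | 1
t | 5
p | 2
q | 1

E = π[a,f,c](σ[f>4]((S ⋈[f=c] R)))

σ filters on f, owned by the left side.
E' = π[a,f,c]((σ[f>4](S) ⋈[f=c] R))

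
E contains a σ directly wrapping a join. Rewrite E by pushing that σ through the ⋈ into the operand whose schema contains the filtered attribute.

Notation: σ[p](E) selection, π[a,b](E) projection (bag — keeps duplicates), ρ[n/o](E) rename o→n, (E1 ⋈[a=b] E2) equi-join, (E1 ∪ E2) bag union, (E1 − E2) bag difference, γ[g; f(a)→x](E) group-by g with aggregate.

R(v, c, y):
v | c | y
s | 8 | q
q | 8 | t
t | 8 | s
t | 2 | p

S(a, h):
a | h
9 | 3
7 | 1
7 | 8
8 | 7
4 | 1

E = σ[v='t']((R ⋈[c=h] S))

σ filters on v, owned by the left side.
E' = (σ[v='t'](R) ⋈[c=h] S)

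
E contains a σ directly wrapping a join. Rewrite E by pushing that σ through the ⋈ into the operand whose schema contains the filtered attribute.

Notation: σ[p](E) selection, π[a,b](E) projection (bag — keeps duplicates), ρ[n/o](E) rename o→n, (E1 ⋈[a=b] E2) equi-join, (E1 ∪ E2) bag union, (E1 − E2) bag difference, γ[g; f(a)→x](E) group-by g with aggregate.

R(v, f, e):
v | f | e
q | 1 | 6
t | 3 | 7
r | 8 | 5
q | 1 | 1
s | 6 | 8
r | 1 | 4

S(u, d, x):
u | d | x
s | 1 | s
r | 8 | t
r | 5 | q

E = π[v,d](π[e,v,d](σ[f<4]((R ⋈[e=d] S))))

σ filters on f, owned by the left side.
E' = π[v,d](π[e,v,d]((σ[f<4](R) ⋈[e=d] S)))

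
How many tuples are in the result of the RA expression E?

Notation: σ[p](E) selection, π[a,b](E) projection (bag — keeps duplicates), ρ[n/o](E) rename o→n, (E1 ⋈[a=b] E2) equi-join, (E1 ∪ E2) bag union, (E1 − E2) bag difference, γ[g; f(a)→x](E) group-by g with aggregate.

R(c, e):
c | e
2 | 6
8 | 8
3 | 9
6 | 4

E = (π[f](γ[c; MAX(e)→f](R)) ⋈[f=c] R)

Row counts bottom-up:
  R → 4
  γ[c; MAX(e)→f](R) → 4
  π[f](γ[c; MAX(e)→f](R)) → 4
  R → 4
  (π[f](γ[c; MAX(e)→f](R)) ⋈[f=c] R) → 2

|E| = 2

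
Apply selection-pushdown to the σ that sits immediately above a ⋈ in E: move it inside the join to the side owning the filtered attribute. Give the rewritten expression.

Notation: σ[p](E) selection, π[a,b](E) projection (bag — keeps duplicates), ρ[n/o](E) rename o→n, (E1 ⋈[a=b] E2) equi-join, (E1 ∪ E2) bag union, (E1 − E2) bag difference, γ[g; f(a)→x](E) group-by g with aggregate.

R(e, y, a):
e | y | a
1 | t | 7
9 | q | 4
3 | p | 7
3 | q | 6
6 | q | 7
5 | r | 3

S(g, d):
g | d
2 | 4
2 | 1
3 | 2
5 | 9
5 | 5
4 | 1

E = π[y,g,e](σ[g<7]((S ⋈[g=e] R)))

σ filters on g, owned by the left side.
E' = π[y,g,e]((σ[g<7](S) ⋈[g=e] R))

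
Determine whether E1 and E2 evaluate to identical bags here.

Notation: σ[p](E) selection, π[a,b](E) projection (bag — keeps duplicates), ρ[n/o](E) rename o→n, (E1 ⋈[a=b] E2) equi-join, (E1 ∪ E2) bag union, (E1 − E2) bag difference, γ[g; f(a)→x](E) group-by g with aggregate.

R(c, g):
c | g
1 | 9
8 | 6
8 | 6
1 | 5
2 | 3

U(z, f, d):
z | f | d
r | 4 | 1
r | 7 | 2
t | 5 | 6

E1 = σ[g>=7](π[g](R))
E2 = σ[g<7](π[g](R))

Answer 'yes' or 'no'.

E1 per-node cardinality:
  R → 5
  π[g](R) → 5
  σ[g>=7](π[g](R)) → 1
E2 per-node cardinality:
  R → 5
  π[g](R) → 5
  σ[g<7](π[g](R)) → 4

E1 result:
g
9
E2 result:
g
3
5
6
6
Witness: (6,) appears 0× in E1 but 2× in E2.

no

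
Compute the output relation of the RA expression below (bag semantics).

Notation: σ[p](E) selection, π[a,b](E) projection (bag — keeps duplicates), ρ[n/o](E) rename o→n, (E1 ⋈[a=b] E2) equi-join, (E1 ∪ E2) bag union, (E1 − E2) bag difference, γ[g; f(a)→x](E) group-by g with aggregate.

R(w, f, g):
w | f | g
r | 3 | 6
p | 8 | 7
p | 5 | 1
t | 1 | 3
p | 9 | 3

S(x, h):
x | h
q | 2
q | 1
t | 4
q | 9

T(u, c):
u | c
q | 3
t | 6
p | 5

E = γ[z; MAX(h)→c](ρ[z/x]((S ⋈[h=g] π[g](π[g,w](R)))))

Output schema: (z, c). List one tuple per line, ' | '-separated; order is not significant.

Subexpression sizes:
  S → 4
  R → 5
  π[g,w](R) → 5
  π[g](π[g,w](R)) → 5
  (S ⋈[h=g] π[g](π[g,w](R))) → 1
  ρ[z/x]((S ⋈[h=g] π[g](π[g,w](R)))) → 1
  γ[z; MAX(h)→c](ρ[z/x]((S ⋈[h=g] π[g](π[g,w](R))))) → 1

== RESULT ==
z | c
q | 1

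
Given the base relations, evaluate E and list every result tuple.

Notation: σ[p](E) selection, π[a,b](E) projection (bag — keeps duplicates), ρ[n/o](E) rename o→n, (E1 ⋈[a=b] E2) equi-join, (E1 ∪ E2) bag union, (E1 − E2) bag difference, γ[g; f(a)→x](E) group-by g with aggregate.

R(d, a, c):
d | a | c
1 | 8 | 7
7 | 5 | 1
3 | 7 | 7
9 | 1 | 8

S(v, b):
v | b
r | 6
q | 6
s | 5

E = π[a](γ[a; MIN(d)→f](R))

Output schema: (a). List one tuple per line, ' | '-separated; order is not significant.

Subexpression sizes:
  R → 4
  γ[a; MIN(d)→f](R) → 4
  π[a](γ[a; MIN(d)→f](R)) → 4

== RESULT ==
a
1
5
7
8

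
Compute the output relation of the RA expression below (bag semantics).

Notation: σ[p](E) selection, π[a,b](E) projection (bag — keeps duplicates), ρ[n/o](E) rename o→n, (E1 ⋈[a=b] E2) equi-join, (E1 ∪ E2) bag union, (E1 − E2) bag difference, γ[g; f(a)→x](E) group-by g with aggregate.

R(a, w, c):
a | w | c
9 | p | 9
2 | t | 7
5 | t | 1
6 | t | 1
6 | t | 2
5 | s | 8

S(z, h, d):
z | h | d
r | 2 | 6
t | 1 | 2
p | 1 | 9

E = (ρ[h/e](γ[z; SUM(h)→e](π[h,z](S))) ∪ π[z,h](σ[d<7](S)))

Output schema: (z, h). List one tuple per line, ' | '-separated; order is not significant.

Subexpression sizes:
  S → 3
  π[h,z](S) → 3
  γ[z; SUM(h)→e](π[h,z](S)) → 3
  ρ[h/e](γ[z; SUM(h)→e](π[h,z](S))) → 3
  S → 3
  σ[d<7](S) → 2
  π[z,h](σ[d<7](S)) → 2
  (ρ[h/e](γ[z; SUM(h)→e](π[h,z](S))) ∪ π[z,h](σ[d<7](S))) → 5

== RESULT ==
z | h
p | 1
r | 2
r | 2
t | 1
t | 1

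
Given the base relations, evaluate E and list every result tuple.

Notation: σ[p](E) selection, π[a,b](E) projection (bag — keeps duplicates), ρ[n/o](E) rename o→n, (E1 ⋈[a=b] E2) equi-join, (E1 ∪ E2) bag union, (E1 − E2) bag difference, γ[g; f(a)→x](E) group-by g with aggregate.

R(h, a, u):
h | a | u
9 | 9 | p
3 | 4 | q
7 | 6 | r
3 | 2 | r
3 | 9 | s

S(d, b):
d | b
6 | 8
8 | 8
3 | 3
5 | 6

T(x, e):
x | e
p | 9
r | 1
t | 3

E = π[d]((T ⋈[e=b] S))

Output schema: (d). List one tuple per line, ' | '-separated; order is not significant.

Stepwise |·|:
  T → 3
  S → 4
  (T ⋈[e=b] S) → 1
  π[d]((T ⋈[e=b] S)) → 1

== RESULT ==
d
3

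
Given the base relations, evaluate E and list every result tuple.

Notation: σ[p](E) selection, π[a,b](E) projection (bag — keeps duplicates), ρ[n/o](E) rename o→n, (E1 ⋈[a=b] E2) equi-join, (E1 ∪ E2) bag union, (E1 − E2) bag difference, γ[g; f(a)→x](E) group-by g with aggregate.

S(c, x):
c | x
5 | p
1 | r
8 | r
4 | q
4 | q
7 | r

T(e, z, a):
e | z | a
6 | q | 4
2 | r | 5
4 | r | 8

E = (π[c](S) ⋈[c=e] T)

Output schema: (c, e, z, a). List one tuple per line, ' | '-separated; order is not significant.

Row counts bottom-up:
  S → 6
  π[c](S) → 6
  T → 3
  (π[c](S) ⋈[c=e] T) → 2

== RESULT ==
c | e | z | a
4 | 4 | r | 8
4 | 4 | r | 8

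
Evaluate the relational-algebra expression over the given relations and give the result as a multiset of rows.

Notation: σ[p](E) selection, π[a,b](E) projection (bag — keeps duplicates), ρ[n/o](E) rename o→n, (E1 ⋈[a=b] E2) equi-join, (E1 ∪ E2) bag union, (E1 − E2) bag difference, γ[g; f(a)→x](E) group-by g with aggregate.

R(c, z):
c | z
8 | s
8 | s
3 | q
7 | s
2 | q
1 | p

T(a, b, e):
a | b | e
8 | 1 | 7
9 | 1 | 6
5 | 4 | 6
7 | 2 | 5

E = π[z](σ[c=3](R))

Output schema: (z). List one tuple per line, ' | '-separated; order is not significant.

Per-node cardinality:
  R → 6
  σ[c=3](R) → 1
  π[z](σ[c=3](R)) → 1

== RESULT ==
z
q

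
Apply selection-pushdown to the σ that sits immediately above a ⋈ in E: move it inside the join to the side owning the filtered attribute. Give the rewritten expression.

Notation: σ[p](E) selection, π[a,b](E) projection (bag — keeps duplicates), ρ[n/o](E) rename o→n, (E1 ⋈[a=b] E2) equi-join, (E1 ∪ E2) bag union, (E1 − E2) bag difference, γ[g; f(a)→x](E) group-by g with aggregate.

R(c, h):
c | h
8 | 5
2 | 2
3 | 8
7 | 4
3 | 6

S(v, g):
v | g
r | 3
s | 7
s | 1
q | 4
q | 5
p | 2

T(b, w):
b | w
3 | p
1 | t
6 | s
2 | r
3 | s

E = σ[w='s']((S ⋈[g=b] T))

σ filters on w, owned by the right side.
E' = (S ⋈[g=b] σ[w='s'](T))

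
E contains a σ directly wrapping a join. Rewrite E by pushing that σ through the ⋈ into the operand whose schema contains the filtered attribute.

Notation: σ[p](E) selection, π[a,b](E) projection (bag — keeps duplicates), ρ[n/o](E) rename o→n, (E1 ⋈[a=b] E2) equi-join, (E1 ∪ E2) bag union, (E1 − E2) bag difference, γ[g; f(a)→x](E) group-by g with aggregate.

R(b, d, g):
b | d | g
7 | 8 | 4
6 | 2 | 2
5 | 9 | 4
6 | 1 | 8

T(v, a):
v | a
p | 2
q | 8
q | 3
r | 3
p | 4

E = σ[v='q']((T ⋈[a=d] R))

σ filters on v, owned by the left side.
E' = (σ[v='q'](T) ⋈[a=d] R)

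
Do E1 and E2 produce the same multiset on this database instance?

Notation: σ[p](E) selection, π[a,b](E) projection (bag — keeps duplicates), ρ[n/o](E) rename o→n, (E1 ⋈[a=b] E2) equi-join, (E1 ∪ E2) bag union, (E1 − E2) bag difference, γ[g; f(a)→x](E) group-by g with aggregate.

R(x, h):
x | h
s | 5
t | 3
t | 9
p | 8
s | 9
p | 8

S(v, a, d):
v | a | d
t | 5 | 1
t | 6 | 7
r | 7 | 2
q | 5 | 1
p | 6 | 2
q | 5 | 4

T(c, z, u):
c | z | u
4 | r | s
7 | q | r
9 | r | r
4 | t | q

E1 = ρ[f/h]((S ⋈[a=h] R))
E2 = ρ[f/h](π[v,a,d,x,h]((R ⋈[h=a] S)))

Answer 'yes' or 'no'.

E1 per-node cardinality:
  S → 6
  R → 6
  (S ⋈[a=h] R) → 3
  ρ[f/h]((S ⋈[a=h] R)) → 3
E2 per-node cardinality:
  R → 6
  S → 6
  (R ⋈[h=a] S) → 3
  π[v,a,d,x,h]((R ⋈[h=a] S)) → 3
  ρ[f/h](π[v,a,d,x,h]((R ⋈[h=a] S))) → 3

E1 and E2 produce the same multiset:
v | a | d | x | f
q | 5 | 1 | s | 5
q | 5 | 4 | s | 5
t | 5 | 1 | s | 5

yes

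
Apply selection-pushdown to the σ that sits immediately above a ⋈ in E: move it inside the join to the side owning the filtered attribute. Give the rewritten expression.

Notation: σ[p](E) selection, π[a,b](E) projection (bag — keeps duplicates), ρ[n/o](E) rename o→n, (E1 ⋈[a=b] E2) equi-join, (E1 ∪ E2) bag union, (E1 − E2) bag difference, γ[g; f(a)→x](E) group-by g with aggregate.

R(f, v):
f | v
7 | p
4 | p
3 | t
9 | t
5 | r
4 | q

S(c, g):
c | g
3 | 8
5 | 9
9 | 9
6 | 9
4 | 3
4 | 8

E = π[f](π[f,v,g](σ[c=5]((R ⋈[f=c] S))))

σ filters on c, owned by the right side.
E' = π[f](π[f,v,g]((R ⋈[f=c] σ[c=5](S))))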